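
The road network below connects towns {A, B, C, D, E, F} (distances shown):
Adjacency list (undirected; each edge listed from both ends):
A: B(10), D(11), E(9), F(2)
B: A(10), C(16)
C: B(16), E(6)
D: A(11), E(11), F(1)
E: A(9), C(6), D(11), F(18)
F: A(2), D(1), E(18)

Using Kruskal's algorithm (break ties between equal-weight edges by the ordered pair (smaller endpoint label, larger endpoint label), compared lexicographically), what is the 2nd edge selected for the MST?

Kruskal: consider edges lightest-first.
D F (1): add. Components now {A} {B} {C} {D,F} {E}
A F (2): add. Components now {A,D,F} {B} {C} {E}
C E (6): add. Components now {A,D,F} {B} {C,E}
A E (9): add. Components now {A,C,D,E,F} {B}
A B (10): add. Components now {A,B,C,D,E,F}
The 2nd edge added is A F.

A-F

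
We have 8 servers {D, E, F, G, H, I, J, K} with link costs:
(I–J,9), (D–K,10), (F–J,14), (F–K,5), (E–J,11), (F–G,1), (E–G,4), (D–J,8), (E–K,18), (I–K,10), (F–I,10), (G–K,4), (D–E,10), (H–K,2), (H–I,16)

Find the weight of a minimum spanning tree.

38

Sort edges by weight, then run Kruskal:
F–G (1): add — endpoints in different components.
H–K (2): add — endpoints in different components.
E–G (4): add — endpoints in different components.
G–K (4): add — endpoints in different components.
F–K (5): skip — F and K already connected.
D–J (8): add — endpoints in different components.
I–J (9): add — endpoints in different components.
D–E (10): add — endpoints in different components.
MST edges: F–G, H–K, E–G, G–K, D–J, I–J, D–E; total weight 1+2+4+4+8+9+10 = 38.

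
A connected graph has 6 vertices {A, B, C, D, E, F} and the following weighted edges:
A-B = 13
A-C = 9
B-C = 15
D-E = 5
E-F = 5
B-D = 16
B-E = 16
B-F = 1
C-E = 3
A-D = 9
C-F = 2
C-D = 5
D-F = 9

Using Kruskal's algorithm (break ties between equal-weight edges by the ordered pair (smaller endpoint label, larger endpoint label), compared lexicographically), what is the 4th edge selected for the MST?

C-D

Sort edges by weight, then run Kruskal:
B-F (1): add. Components now {A} {B,F} {C} {D} {E}
C-F (2): add. Components now {A} {B,C,F} {D} {E}
C-E (3): add. Components now {A} {B,C,E,F} {D}
C-D (5): add. Components now {A} {B,C,D,E,F}
D-E (5): skip — D and E already connected.
E-F (5): skip — E and F already connected.
A-C (9): add. Components now {A,B,C,D,E,F}
The 4th edge added is C-D.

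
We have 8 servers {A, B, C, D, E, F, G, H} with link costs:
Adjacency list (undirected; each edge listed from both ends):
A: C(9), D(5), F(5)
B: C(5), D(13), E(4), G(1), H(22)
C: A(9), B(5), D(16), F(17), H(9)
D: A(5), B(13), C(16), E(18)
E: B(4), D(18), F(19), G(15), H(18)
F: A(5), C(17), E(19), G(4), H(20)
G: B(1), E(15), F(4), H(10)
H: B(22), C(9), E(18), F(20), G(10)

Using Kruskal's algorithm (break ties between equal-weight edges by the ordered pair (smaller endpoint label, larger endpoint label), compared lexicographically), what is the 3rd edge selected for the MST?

F-G

Kruskal: consider edges lightest-first.
B—G (1): add — endpoints in different components.
B—E (4): add — endpoints in different components.
F—G (4): add — endpoints in different components.
A—D (5): add — endpoints in different components.
A—F (5): add — endpoints in different components.
B—C (5): add — endpoints in different components.
A—C (9): skip — A and C already connected.
C—H (9): add — endpoints in different components.
The 3rd edge added is F—G.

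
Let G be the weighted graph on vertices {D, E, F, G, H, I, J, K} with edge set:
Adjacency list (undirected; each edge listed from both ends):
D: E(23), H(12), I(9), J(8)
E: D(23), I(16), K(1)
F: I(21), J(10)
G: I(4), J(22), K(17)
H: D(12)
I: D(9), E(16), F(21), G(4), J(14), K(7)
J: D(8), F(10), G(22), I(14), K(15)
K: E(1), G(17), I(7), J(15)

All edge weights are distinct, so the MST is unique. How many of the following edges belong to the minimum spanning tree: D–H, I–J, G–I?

2

Kruskal's algorithm — process edges by increasing weight (ties by edge label):
E–K (1): add — endpoints in different components.
G–I (4): add — endpoints in different components.
I–K (7): add — endpoints in different components.
D–J (8): add — endpoints in different components.
D–I (9): add — endpoints in different components.
F–J (10): add — endpoints in different components.
D–H (12): add — endpoints in different components.
MST edge set: {E–K, G–I, I–K, D–J, D–I, F–J, D–H}.
Of the listed edges, {D–H, G–I} are in the MST → 2.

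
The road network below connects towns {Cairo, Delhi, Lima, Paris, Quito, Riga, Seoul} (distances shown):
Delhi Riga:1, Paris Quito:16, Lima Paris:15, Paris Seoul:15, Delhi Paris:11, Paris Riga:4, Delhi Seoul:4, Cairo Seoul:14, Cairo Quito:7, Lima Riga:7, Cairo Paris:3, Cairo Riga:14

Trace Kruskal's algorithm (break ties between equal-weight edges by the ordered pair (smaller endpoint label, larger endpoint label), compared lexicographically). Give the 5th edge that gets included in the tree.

Cairo-Quito

Kruskal: consider edges lightest-first.
Delhi Riga (1): add. Components now {Lima} {Quito} {Delhi,Riga} {Cairo} {Seoul} {Paris}
Cairo Paris (3): add. Components now {Lima} {Quito} {Delhi,Riga} {Cairo,Paris} {Seoul}
Delhi Seoul (4): add. Components now {Lima} {Quito} {Delhi,Riga,Seoul} {Cairo,Paris}
Paris Riga (4): add. Components now {Lima} {Quito} {Cairo,Delhi,Paris,Riga,Seoul}
Cairo Quito (7): add. Components now {Lima} {Cairo,Delhi,Paris,Quito,Riga,Seoul}
Lima Riga (7): add. Components now {Cairo,Delhi,Lima,Paris,Quito,Riga,Seoul}
The 5th edge added is Cairo Quito.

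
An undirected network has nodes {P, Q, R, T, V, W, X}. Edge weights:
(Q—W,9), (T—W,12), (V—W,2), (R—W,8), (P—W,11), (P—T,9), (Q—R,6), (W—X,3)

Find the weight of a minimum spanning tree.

Grow the tree from X using Prim:
Step 1: cheapest edge leaving the tree is W—X (3); add W.
Step 2: cheapest edge leaving the tree is V—W (2); add V.
Step 3: cheapest edge leaving the tree is R—W (8); add R.
Step 4: cheapest edge leaving the tree is Q—R (6); add Q.
Step 5: cheapest edge leaving the tree is P—W (11); add P.
Step 6: cheapest edge leaving the tree is P—T (9); add T.
MST edges: W—X, V—W, R—W, Q—R, P—W, P—T; total weight 3+2+8+6+11+9 = 39.

39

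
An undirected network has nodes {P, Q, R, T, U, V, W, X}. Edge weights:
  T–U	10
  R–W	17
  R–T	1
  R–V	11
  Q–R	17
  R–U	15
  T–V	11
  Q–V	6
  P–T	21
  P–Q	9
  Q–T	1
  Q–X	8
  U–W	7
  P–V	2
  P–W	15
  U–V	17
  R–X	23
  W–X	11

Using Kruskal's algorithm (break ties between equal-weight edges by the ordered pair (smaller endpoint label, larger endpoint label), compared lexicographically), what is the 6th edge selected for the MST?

Kruskal's algorithm — process edges by increasing weight (ties by edge label):
Q–T (1): add — endpoints in different components.
R–T (1): add — endpoints in different components.
P–V (2): add — endpoints in different components.
Q–V (6): add — endpoints in different components.
U–W (7): add — endpoints in different components.
Q–X (8): add — endpoints in different components.
P–Q (9): skip — Q and P already connected.
T–U (10): add — endpoints in different components.
The 6th edge added is Q–X.

Q-X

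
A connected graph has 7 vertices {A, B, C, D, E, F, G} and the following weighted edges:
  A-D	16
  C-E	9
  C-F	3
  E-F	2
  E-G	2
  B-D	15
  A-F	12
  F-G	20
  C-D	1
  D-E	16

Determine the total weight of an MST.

Prim, starting at A.
Step 1: cheapest edge leaving the tree is A-F (12); add F.
Step 2: cheapest edge leaving the tree is E-F (2); add E.
Step 3: cheapest edge leaving the tree is E-G (2); add G.
Step 4: cheapest edge leaving the tree is C-F (3); add C.
Step 5: cheapest edge leaving the tree is C-D (1); add D.
Step 6: cheapest edge leaving the tree is B-D (15); add B.
MST edges: A-F, E-F, E-G, C-F, C-D, B-D; total weight 12+2+2+3+1+15 = 35.

35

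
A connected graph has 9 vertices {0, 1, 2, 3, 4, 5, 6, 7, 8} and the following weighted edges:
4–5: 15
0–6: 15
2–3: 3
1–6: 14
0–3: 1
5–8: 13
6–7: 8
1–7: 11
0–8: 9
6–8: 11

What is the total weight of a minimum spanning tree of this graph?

71

Sort edges by weight, then run Kruskal:
0–3 (1): add — endpoints in different components.
2–3 (3): add — endpoints in different components.
6–7 (8): add — endpoints in different components.
0–8 (9): add — endpoints in different components.
1–7 (11): add — endpoints in different components.
6–8 (11): add — endpoints in different components.
5–8 (13): add — endpoints in different components.
1–6 (14): skip — 1 and 6 already connected.
0–6 (15): skip — 0 and 6 already connected.
4–5 (15): add — endpoints in different components.
MST edges: 0–3, 2–3, 6–7, 0–8, 1–7, 6–8, 5–8, 4–5; total weight 1+3+8+9+11+11+13+15 = 71.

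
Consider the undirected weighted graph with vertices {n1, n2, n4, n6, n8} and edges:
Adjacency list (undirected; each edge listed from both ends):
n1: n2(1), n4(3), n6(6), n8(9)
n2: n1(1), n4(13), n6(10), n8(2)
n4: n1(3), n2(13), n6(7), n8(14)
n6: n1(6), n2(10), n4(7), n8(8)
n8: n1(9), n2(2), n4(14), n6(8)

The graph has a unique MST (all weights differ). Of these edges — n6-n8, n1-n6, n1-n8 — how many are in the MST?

Kruskal: consider edges lightest-first.
n1-n2 (1): add — endpoints in different components.
n2-n8 (2): add — endpoints in different components.
n1-n4 (3): add — endpoints in different components.
n1-n6 (6): add — endpoints in different components.
MST edge set: {n1-n2, n2-n8, n1-n4, n1-n6}.
Of the listed edges, {n1-n6} are in the MST → 1.

1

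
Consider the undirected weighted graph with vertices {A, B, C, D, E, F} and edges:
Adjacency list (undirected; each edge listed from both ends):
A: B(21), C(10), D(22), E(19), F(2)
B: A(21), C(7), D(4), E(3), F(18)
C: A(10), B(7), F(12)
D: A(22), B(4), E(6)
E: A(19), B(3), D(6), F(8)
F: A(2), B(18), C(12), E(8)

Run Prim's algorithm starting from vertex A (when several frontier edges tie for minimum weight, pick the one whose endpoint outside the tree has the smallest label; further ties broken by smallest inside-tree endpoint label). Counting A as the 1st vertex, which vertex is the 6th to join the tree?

C

Prim, starting at A.
Step 1: cheapest edge leaving the tree is A–F (2); add F.
Step 2: cheapest edge leaving the tree is E–F (8); add E.
Step 3: cheapest edge leaving the tree is B–E (3); add B.
Step 4: cheapest edge leaving the tree is B–D (4); add D.
Step 5: cheapest edge leaving the tree is B–C (7); add C.
Vertex order: A, F, E, B, D, C. The 6th vertex is C.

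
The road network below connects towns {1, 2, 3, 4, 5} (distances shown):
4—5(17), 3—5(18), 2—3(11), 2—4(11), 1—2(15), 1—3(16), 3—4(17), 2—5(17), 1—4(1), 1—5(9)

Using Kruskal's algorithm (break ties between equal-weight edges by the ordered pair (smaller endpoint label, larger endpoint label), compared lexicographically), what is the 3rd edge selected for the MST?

Sort edges by weight, then run Kruskal:
1—4 (1): add. Components now {1,4} {2} {3} {5}
1—5 (9): add. Components now {1,4,5} {2} {3}
2—3 (11): add. Components now {1,4,5} {2,3}
2—4 (11): add. Components now {1,2,3,4,5}
The 3rd edge added is 2—3.

2-3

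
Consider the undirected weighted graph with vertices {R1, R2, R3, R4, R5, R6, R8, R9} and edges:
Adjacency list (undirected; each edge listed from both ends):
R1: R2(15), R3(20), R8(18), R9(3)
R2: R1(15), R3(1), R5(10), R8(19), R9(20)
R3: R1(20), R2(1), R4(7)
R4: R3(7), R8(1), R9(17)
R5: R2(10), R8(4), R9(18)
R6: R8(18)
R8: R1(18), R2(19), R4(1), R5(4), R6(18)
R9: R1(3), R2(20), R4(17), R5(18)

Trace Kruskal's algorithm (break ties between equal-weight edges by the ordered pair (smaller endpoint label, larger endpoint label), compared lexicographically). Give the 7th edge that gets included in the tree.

R6-R8

Sort edges by weight, then run Kruskal:
R2 R3 (1): add — endpoints in different components.
R4 R8 (1): add — endpoints in different components.
R1 R9 (3): add — endpoints in different components.
R5 R8 (4): add — endpoints in different components.
R3 R4 (7): add — endpoints in different components.
R2 R5 (10): skip — R2 and R5 already connected.
R1 R2 (15): add — endpoints in different components.
R4 R9 (17): skip — R9 and R4 already connected.
R1 R8 (18): skip — R1 and R8 already connected.
R5 R9 (18): skip — R9 and R5 already connected.
R6 R8 (18): add — endpoints in different components.
The 7th edge added is R6 R8.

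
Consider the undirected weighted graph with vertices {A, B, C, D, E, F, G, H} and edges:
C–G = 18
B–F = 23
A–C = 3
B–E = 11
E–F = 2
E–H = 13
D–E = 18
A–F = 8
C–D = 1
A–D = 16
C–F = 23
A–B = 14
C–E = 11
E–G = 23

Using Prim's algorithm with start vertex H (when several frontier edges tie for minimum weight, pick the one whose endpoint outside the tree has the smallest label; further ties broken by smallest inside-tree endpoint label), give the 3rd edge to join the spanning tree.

Prim's algorithm from H:
Step 1: frontier [E–H 13] → take E–H (13); add E.
Step 2: frontier [E–F 2, B–E 11, C–E 11, D–E 18, E–G 23] → take E–F (2); add F.
Step 3: frontier [B–E 11, C–E 11, D–E 18, E–G 23, A–F 8, B–F 23, C–F 23] → take A–F (8); add A.
Step 4: frontier [A–C 3, A–B 14, A–D 16, B–E 11, C–E 11, D–E 18, E–G 23, B–F 23, C–F 23] → take A–C (3); add C.
Step 5: frontier [A–B 14, A–D 16, C–D 1, C–G 18, B–E 11, D–E 18, E–G 23, B–F 23] → take C–D (1); add D.
Step 6: frontier [A–B 14, C–G 18, B–E 11, E–G 23, B–F 23] → take B–E (11); add B.
Step 7: frontier [C–G 18, E–G 23] → take C–G (18); add G.
The 3rd edge added is A–F.

A-F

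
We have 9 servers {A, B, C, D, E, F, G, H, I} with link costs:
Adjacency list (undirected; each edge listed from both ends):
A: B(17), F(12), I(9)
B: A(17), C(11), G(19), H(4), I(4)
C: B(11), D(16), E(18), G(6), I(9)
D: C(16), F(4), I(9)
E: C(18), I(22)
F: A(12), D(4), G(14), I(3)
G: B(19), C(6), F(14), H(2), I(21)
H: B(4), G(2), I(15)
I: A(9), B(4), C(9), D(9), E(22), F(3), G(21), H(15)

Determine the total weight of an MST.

50

Kruskal: consider edges lightest-first.
G—H (2): add — endpoints in different components.
F—I (3): add — endpoints in different components.
B—H (4): add — endpoints in different components.
B—I (4): add — endpoints in different components.
D—F (4): add — endpoints in different components.
C—G (6): add — endpoints in different components.
A—I (9): add — endpoints in different components.
C—I (9): skip — C and I already connected.
D—I (9): skip — D and I already connected.
B—C (11): skip — B and C already connected.
A—F (12): skip — A and F already connected.
F—G (14): skip — F and G already connected.
H—I (15): skip — H and I already connected.
C—D (16): skip — C and D already connected.
A—B (17): skip — A and B already connected.
C—E (18): add — endpoints in different components.
MST edges: G—H, F—I, B—H, B—I, D—F, C—G, A—I, C—E; total weight 2+3+4+4+4+6+9+18 = 50.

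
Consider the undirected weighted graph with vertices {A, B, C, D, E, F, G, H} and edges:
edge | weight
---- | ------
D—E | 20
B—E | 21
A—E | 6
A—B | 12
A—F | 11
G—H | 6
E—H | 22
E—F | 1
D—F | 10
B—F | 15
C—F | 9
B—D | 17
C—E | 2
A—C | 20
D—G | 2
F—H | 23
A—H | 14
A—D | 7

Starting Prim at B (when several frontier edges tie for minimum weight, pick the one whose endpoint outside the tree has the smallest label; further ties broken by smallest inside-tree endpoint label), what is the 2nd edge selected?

A-E

Grow the tree from B using Prim:
Step 1: cheapest edge leaving the tree is A—B (12); add A.
Step 2: cheapest edge leaving the tree is A—E (6); add E.
Step 3: cheapest edge leaving the tree is E—F (1); add F.
Step 4: cheapest edge leaving the tree is C—E (2); add C.
Step 5: cheapest edge leaving the tree is A—D (7); add D.
Step 6: cheapest edge leaving the tree is D—G (2); add G.
Step 7: cheapest edge leaving the tree is G—H (6); add H.
The 2nd edge added is A—E.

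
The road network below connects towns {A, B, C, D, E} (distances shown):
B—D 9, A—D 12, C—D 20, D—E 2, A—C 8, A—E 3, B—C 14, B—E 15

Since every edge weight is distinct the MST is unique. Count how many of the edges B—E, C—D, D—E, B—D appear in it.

2

Sort edges by weight, then run Kruskal:
D—E (2): add — endpoints in different components.
A—E (3): add — endpoints in different components.
A—C (8): add — endpoints in different components.
B—D (9): add — endpoints in different components.
MST edge set: {D—E, A—E, A—C, B—D}.
Of the listed edges, {D—E, B—D} are in the MST → 2.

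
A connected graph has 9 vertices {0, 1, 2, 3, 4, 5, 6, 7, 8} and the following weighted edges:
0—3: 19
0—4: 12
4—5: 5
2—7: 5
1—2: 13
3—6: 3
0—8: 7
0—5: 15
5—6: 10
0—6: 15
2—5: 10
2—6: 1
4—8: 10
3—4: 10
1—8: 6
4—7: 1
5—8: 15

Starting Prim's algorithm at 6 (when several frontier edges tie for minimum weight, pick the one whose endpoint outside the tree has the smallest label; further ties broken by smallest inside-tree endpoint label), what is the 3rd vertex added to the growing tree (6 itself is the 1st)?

3

Prim, starting at 6.
Step 1: cheapest edge leaving the tree is 2—6 (1); add 2.
Step 2: cheapest edge leaving the tree is 3—6 (3); add 3.
Step 3: cheapest edge leaving the tree is 2—7 (5); add 7.
Step 4: cheapest edge leaving the tree is 4—7 (1); add 4.
Step 5: cheapest edge leaving the tree is 4—5 (5); add 5.
Step 6: cheapest edge leaving the tree is 4—8 (10); add 8.
Step 7: cheapest edge leaving the tree is 1—8 (6); add 1.
Step 8: cheapest edge leaving the tree is 0—8 (7); add 0.
Vertex order: 6, 2, 3, 7, 4, 5, 8, 1, 0. The 3rd vertex is 3.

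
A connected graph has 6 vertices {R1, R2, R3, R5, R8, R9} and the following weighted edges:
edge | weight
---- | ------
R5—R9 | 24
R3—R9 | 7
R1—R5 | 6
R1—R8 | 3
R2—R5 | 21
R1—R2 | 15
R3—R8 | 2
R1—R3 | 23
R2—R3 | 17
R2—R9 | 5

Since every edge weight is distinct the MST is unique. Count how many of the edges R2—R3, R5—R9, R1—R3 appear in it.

Kruskal's algorithm — process edges by increasing weight (ties by edge label):
R3—R8 (2): add. Components now {R9} {R1} {R5} {R2} {R3,R8}
R1—R8 (3): add. Components now {R9} {R1,R3,R8} {R5} {R2}
R2—R9 (5): add. Components now {R2,R9} {R1,R3,R8} {R5}
R1—R5 (6): add. Components now {R2,R9} {R1,R3,R5,R8}
R3—R9 (7): add. Components now {R1,R2,R3,R5,R8,R9}
MST edge set: {R3—R8, R1—R8, R2—R9, R1—R5, R3—R9}.
Of the listed edges, {} are in the MST → 0.

0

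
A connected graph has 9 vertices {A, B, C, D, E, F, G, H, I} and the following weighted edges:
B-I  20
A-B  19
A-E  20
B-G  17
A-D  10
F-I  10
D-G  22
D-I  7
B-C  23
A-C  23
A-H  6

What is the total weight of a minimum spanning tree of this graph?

Prim's algorithm from B:
Step 1: cheapest edge leaving the tree is B-G (17); add G.
Step 2: cheapest edge leaving the tree is A-B (19); add A.
Step 3: cheapest edge leaving the tree is A-H (6); add H.
Step 4: cheapest edge leaving the tree is A-D (10); add D.
Step 5: cheapest edge leaving the tree is D-I (7); add I.
Step 6: cheapest edge leaving the tree is F-I (10); add F.
Step 7: cheapest edge leaving the tree is A-E (20); add E.
Step 8: cheapest edge leaving the tree is A-C (23); add C.
MST edges: B-G, A-B, A-H, A-D, D-I, F-I, A-E, A-C; total weight 17+19+6+10+7+10+20+23 = 112.

112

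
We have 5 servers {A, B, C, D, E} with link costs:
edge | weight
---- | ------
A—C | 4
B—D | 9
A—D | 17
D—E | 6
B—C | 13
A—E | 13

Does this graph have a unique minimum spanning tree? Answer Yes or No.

Kruskal's algorithm — process edges by increasing weight (ties by edge label):
A—C (4): add — endpoints in different components.
D—E (6): add — endpoints in different components.
B—D (9): add — endpoints in different components.
A—E (13): add — endpoints in different components.
Non-tree edge B—C has weight 13, equal to the heaviest edge on its tree cycle — swapping gives another MST of the same weight. Not unique.

No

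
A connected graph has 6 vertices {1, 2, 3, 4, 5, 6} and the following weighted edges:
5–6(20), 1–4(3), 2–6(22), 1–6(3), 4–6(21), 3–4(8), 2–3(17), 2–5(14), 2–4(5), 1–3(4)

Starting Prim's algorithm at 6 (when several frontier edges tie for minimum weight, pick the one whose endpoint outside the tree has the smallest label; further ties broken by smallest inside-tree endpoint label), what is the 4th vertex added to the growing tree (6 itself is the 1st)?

Prim's algorithm from 6:
Step 1: cheapest edge leaving the tree is 1–6 (3); add 1.
Step 2: cheapest edge leaving the tree is 1–4 (3); add 4.
Step 3: cheapest edge leaving the tree is 1–3 (4); add 3.
Step 4: cheapest edge leaving the tree is 2–4 (5); add 2.
Step 5: cheapest edge leaving the tree is 2–5 (14); add 5.
Vertex order: 6, 1, 4, 3, 2, 5. The 4th vertex is 3.

3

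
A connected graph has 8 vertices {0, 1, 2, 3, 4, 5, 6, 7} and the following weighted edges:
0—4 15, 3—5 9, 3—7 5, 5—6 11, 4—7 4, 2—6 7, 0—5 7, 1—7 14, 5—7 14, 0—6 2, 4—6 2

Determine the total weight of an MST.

41

Kruskal: consider edges lightest-first.
0—6 (2): add — endpoints in different components.
4—6 (2): add — endpoints in different components.
4—7 (4): add — endpoints in different components.
3—7 (5): add — endpoints in different components.
0—5 (7): add — endpoints in different components.
2—6 (7): add — endpoints in different components.
3—5 (9): skip — 3 and 5 already connected.
5—6 (11): skip — 5 and 6 already connected.
1—7 (14): add — endpoints in different components.
MST edges: 0—6, 4—6, 4—7, 3—7, 0—5, 2—6, 1—7; total weight 2+2+4+5+7+7+14 = 41.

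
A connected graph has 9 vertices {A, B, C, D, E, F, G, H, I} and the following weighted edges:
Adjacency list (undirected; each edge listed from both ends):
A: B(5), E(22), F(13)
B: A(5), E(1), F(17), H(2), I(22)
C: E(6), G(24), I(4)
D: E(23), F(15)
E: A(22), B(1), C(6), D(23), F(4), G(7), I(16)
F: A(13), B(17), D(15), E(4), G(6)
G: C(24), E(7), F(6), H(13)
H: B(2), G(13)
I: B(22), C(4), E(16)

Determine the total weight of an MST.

43

Sort edges by weight, then run Kruskal:
B–E (1): add — endpoints in different components.
B–H (2): add — endpoints in different components.
C–I (4): add — endpoints in different components.
E–F (4): add — endpoints in different components.
A–B (5): add — endpoints in different components.
C–E (6): add — endpoints in different components.
F–G (6): add — endpoints in different components.
E–G (7): skip — E and G already connected.
A–F (13): skip — A and F already connected.
G–H (13): skip — G and H already connected.
D–F (15): add — endpoints in different components.
MST edges: B–E, B–H, C–I, E–F, A–B, C–E, F–G, D–F; total weight 1+2+4+4+5+6+6+15 = 43.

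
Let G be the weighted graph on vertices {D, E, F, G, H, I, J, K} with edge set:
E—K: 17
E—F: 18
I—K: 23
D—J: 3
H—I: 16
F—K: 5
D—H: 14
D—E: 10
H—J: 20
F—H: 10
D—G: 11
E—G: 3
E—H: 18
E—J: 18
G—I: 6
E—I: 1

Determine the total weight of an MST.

46

Grow the tree from J using Prim:
Step 1: cheapest edge leaving the tree is D—J (3); add D.
Step 2: cheapest edge leaving the tree is D—E (10); add E.
Step 3: cheapest edge leaving the tree is E—I (1); add I.
Step 4: cheapest edge leaving the tree is E—G (3); add G.
Step 5: cheapest edge leaving the tree is D—H (14); add H.
Step 6: cheapest edge leaving the tree is F—H (10); add F.
Step 7: cheapest edge leaving the tree is F—K (5); add K.
MST edges: D—J, D—E, E—I, E—G, D—H, F—H, F—K; total weight 3+10+1+3+14+10+5 = 46.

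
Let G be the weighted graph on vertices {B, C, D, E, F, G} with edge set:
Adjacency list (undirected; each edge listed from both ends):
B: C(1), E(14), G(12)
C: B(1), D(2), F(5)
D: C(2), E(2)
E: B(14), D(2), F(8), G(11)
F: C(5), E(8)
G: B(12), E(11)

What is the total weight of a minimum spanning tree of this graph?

Kruskal's algorithm — process edges by increasing weight (ties by edge label):
B-C (1): add. Components now {B,C} {D} {E} {F} {G}
C-D (2): add. Components now {B,C,D} {E} {F} {G}
D-E (2): add. Components now {B,C,D,E} {F} {G}
C-F (5): add. Components now {B,C,D,E,F} {G}
E-F (8): skip — E and F already connected.
E-G (11): add. Components now {B,C,D,E,F,G}
MST edges: B-C, C-D, D-E, C-F, E-G; total weight 1+2+2+5+11 = 21.

21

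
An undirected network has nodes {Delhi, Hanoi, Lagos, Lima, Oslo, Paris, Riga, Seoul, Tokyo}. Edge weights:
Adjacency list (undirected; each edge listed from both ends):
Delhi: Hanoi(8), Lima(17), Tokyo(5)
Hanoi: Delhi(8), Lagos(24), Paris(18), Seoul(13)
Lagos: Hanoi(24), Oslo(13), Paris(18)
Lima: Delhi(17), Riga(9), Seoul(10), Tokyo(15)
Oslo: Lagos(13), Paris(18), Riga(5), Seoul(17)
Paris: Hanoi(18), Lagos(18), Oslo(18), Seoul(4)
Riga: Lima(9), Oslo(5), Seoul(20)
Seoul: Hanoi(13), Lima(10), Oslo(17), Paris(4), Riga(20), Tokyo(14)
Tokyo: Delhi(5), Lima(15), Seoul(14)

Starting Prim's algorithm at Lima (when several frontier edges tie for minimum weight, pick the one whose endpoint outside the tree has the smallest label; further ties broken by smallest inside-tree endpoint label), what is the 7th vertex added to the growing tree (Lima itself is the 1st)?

Delhi

Prim's algorithm from Lima:
Step 1: cheapest edge leaving the tree is Lima Riga (9); add Riga.
Step 2: cheapest edge leaving the tree is Oslo Riga (5); add Oslo.
Step 3: cheapest edge leaving the tree is Lima Seoul (10); add Seoul.
Step 4: cheapest edge leaving the tree is Paris Seoul (4); add Paris.
Step 5: cheapest edge leaving the tree is Hanoi Seoul (13); add Hanoi.
Step 6: cheapest edge leaving the tree is Delhi Hanoi (8); add Delhi.
Step 7: cheapest edge leaving the tree is Delhi Tokyo (5); add Tokyo.
Step 8: cheapest edge leaving the tree is Lagos Oslo (13); add Lagos.
Vertex order: Lima, Riga, Oslo, Seoul, Paris, Hanoi, Delhi, Tokyo, Lagos. The 7th vertex is Delhi.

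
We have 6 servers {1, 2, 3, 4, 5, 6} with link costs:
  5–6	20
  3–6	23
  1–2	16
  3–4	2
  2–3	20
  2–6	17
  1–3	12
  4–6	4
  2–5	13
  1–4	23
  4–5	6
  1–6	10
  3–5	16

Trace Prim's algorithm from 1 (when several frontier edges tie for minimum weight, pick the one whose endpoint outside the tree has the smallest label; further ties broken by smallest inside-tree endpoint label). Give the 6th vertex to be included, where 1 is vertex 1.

2

Grow the tree from 1 using Prim:
Step 1: cheapest edge leaving the tree is 1–6 (10); add 6.
Step 2: cheapest edge leaving the tree is 4–6 (4); add 4.
Step 3: cheapest edge leaving the tree is 3–4 (2); add 3.
Step 4: cheapest edge leaving the tree is 4–5 (6); add 5.
Step 5: cheapest edge leaving the tree is 2–5 (13); add 2.
Vertex order: 1, 6, 4, 3, 5, 2. The 6th vertex is 2.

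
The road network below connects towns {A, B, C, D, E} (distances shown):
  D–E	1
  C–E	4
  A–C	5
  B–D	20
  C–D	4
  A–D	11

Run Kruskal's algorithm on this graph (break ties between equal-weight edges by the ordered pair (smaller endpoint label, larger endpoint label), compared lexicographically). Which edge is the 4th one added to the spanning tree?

Sort edges by weight, then run Kruskal:
D–E (1): add. Components now {A} {B} {C} {D,E}
C–D (4): add. Components now {A} {B} {C,D,E}
C–E (4): skip — C and E already connected.
A–C (5): add. Components now {A,C,D,E} {B}
A–D (11): skip — A and D already connected.
B–D (20): add. Components now {A,B,C,D,E}
The 4th edge added is B–D.

B-D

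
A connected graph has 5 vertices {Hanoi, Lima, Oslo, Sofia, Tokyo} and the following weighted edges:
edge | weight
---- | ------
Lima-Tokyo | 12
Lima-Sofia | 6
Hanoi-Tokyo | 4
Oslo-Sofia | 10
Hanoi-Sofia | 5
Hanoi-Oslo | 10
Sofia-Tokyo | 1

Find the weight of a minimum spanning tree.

21

Sort edges by weight, then run Kruskal:
Sofia-Tokyo (1): add. Components now {Sofia,Tokyo} {Lima} {Oslo} {Hanoi}
Hanoi-Tokyo (4): add. Components now {Hanoi,Sofia,Tokyo} {Lima} {Oslo}
Hanoi-Sofia (5): skip — Sofia and Hanoi already connected.
Lima-Sofia (6): add. Components now {Hanoi,Lima,Sofia,Tokyo} {Oslo}
Hanoi-Oslo (10): add. Components now {Hanoi,Lima,Oslo,Sofia,Tokyo}
MST edges: Sofia-Tokyo, Hanoi-Tokyo, Lima-Sofia, Hanoi-Oslo; total weight 1+4+6+10 = 21.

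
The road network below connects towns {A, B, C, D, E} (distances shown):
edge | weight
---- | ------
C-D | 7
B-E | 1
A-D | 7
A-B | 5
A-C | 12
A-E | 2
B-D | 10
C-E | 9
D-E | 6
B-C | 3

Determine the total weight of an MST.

Prim's algorithm from B:
Step 1: cheapest edge leaving the tree is B-E (1); add E.
Step 2: cheapest edge leaving the tree is A-E (2); add A.
Step 3: cheapest edge leaving the tree is B-C (3); add C.
Step 4: cheapest edge leaving the tree is D-E (6); add D.
MST edges: B-E, A-E, B-C, D-E; total weight 1+2+3+6 = 12.

12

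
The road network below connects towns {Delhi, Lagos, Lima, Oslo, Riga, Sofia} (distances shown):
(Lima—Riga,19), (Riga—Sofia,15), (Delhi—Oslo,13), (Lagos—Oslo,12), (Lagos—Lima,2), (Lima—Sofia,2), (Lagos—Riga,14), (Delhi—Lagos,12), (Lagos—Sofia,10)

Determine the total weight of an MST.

Grow the tree from Riga using Prim:
Step 1: cheapest edge leaving the tree is Lagos—Riga (14); add Lagos.
Step 2: cheapest edge leaving the tree is Lagos—Lima (2); add Lima.
Step 3: cheapest edge leaving the tree is Lima—Sofia (2); add Sofia.
Step 4: cheapest edge leaving the tree is Delhi—Lagos (12); add Delhi.
Step 5: cheapest edge leaving the tree is Lagos—Oslo (12); add Oslo.
MST edges: Lagos—Riga, Lagos—Lima, Lima—Sofia, Delhi—Lagos, Lagos—Oslo; total weight 14+2+2+12+12 = 42.

42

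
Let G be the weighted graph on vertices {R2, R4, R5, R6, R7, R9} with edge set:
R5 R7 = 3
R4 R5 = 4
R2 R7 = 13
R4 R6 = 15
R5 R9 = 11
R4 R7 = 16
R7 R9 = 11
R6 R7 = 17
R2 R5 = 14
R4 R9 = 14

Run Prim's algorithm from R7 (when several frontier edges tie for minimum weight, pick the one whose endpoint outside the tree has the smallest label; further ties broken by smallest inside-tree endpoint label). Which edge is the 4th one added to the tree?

Grow the tree from R7 using Prim:
Step 1: frontier [R5 R7 3, R7 R9 11, R2 R7 13, R4 R7 16, R6 R7 17] → take R5 R7 (3); add R5.
Step 2: frontier [R4 R5 4, R5 R9 11, R2 R5 14, R7 R9 11, R2 R7 13, R4 R7 16, R6 R7 17] → take R4 R5 (4); add R4.
Step 3: frontier [R4 R9 14, R4 R6 15, R5 R9 11, R2 R5 14, R7 R9 11, R2 R7 13, R6 R7 17] → take R5 R9 (11); add R9.
Step 4: frontier [R4 R6 15, R2 R5 14, R2 R7 13, R6 R7 17] → take R2 R7 (13); add R2.
Step 5: frontier [R4 R6 15, R6 R7 17] → take R4 R6 (15); add R6.
The 4th edge added is R2 R7.

R2-R7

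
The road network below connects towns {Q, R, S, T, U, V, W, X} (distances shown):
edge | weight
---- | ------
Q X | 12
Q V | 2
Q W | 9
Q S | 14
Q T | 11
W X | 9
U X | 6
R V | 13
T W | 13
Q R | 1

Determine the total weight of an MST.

52

Kruskal: consider edges lightest-first.
Q R (1): add — endpoints in different components.
Q V (2): add — endpoints in different components.
U X (6): add — endpoints in different components.
Q W (9): add — endpoints in different components.
W X (9): add — endpoints in different components.
Q T (11): add — endpoints in different components.
Q X (12): skip — X and Q already connected.
R V (13): skip — R and V already connected.
T W (13): skip — T and W already connected.
Q S (14): add — endpoints in different components.
MST edges: Q R, Q V, U X, Q W, W X, Q T, Q S; total weight 1+2+6+9+9+11+14 = 52.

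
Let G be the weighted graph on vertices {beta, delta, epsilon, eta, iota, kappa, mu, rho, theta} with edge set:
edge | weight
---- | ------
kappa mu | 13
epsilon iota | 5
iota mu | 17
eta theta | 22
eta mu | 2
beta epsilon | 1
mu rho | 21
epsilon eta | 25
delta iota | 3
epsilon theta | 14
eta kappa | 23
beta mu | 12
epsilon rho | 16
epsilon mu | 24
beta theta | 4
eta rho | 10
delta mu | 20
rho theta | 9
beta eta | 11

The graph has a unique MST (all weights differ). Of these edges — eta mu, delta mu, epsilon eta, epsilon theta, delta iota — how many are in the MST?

Kruskal's algorithm — process edges by increasing weight (ties by edge label):
beta epsilon (1): add — endpoints in different components.
eta mu (2): add — endpoints in different components.
delta iota (3): add — endpoints in different components.
beta theta (4): add — endpoints in different components.
epsilon iota (5): add — endpoints in different components.
rho theta (9): add — endpoints in different components.
eta rho (10): add — endpoints in different components.
beta eta (11): skip — eta and beta already connected.
beta mu (12): skip — mu and beta already connected.
kappa mu (13): add — endpoints in different components.
MST edge set: {beta epsilon, eta mu, delta iota, beta theta, epsilon iota, rho theta, eta rho, kappa mu}.
Of the listed edges, {eta mu, delta iota} are in the MST → 2.

2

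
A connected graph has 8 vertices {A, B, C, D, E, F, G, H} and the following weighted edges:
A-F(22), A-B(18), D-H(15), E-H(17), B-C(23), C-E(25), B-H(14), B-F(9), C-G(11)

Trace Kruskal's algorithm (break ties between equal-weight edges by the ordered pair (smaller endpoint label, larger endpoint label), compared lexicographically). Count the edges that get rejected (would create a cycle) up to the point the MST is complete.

Sort edges by weight, then run Kruskal:
B-F (9): add — endpoints in different components.
C-G (11): add — endpoints in different components.
B-H (14): add — endpoints in different components.
D-H (15): add — endpoints in different components.
E-H (17): add — endpoints in different components.
A-B (18): add — endpoints in different components.
A-F (22): skip — A and F already connected.
B-C (23): add — endpoints in different components.
Edges rejected before the tree was complete: 1.

1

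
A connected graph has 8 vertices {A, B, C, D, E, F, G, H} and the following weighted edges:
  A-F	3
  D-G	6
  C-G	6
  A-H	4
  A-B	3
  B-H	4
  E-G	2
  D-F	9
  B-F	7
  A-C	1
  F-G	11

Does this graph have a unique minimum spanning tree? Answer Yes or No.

No

Kruskal: consider edges lightest-first.
A-C (1): add — endpoints in different components.
E-G (2): add — endpoints in different components.
A-B (3): add — endpoints in different components.
A-F (3): add — endpoints in different components.
A-H (4): add — endpoints in different components.
B-H (4): skip — B and H already connected.
C-G (6): add — endpoints in different components.
D-G (6): add — endpoints in different components.
Non-tree edge B-H has weight 4, equal to the heaviest edge on its tree cycle — swapping gives another MST of the same weight. Not unique.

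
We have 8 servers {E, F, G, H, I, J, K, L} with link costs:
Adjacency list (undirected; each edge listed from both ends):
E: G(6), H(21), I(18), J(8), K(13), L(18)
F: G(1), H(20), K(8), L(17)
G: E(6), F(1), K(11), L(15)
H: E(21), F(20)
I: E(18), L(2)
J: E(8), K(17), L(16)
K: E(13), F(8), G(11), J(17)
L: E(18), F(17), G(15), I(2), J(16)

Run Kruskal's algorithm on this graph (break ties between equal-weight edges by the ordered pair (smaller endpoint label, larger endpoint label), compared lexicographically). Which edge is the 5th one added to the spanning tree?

F-K

Sort edges by weight, then run Kruskal:
F—G (1): add — endpoints in different components.
I—L (2): add — endpoints in different components.
E—G (6): add — endpoints in different components.
E—J (8): add — endpoints in different components.
F—K (8): add — endpoints in different components.
G—K (11): skip — G and K already connected.
E—K (13): skip — E and K already connected.
G—L (15): add — endpoints in different components.
J—L (16): skip — J and L already connected.
F—L (17): skip — F and L already connected.
J—K (17): skip — J and K already connected.
E—I (18): skip — E and I already connected.
E—L (18): skip — E and L already connected.
F—H (20): add — endpoints in different components.
The 5th edge added is F—K.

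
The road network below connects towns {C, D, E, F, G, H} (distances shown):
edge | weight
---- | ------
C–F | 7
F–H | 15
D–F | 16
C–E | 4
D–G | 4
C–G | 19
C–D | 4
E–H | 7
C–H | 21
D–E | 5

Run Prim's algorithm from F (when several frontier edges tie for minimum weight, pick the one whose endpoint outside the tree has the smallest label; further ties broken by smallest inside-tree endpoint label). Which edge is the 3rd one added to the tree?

C-E

Prim, starting at F.
Step 1: cheapest edge leaving the tree is C–F (7); add C.
Step 2: cheapest edge leaving the tree is C–D (4); add D.
Step 3: cheapest edge leaving the tree is C–E (4); add E.
Step 4: cheapest edge leaving the tree is D–G (4); add G.
Step 5: cheapest edge leaving the tree is E–H (7); add H.
The 3rd edge added is C–E.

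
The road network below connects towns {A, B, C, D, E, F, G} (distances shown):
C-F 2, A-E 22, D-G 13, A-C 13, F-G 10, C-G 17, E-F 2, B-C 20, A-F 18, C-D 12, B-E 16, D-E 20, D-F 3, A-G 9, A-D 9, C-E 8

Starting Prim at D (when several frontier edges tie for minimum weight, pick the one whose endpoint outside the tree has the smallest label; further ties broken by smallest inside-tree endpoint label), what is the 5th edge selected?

A-G

Prim, starting at D.
Step 1: cheapest edge leaving the tree is D-F (3); add F.
Step 2: cheapest edge leaving the tree is C-F (2); add C.
Step 3: cheapest edge leaving the tree is E-F (2); add E.
Step 4: cheapest edge leaving the tree is A-D (9); add A.
Step 5: cheapest edge leaving the tree is A-G (9); add G.
Step 6: cheapest edge leaving the tree is B-E (16); add B.
The 5th edge added is A-G.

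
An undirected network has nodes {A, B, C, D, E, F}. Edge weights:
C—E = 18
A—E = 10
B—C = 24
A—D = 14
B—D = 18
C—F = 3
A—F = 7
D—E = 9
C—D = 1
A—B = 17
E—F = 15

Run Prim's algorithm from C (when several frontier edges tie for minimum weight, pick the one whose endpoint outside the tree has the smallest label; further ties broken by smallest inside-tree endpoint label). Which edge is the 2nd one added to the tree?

C-F

Prim, starting at C.
Step 1: cheapest edge leaving the tree is C—D (1); add D.
Step 2: cheapest edge leaving the tree is C—F (3); add F.
Step 3: cheapest edge leaving the tree is A—F (7); add A.
Step 4: cheapest edge leaving the tree is D—E (9); add E.
Step 5: cheapest edge leaving the tree is A—B (17); add B.
The 2nd edge added is C—F.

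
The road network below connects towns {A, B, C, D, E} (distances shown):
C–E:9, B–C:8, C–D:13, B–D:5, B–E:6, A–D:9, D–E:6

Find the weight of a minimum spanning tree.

Grow the tree from D using Prim:
Step 1: cheapest edge leaving the tree is B–D (5); add B.
Step 2: cheapest edge leaving the tree is B–E (6); add E.
Step 3: cheapest edge leaving the tree is B–C (8); add C.
Step 4: cheapest edge leaving the tree is A–D (9); add A.
MST edges: B–D, B–E, B–C, A–D; total weight 5+6+8+9 = 28.

28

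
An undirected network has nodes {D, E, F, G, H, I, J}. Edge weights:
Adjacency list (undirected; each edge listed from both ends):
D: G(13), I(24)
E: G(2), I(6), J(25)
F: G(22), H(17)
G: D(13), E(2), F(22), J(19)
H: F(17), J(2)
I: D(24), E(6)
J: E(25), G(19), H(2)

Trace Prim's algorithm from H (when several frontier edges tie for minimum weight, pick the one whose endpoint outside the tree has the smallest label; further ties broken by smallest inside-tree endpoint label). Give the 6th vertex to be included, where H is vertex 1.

Prim, starting at H.
Step 1: cheapest edge leaving the tree is H J (2); add J.
Step 2: cheapest edge leaving the tree is F H (17); add F.
Step 3: cheapest edge leaving the tree is G J (19); add G.
Step 4: cheapest edge leaving the tree is E G (2); add E.
Step 5: cheapest edge leaving the tree is E I (6); add I.
Step 6: cheapest edge leaving the tree is D G (13); add D.
Vertex order: H, J, F, G, E, I, D. The 6th vertex is I.

I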